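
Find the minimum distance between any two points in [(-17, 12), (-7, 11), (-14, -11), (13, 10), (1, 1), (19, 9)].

Computing all pairwise distances among 6 points:

d((-17, 12), (-7, 11)) = 10.0499
d((-17, 12), (-14, -11)) = 23.1948
d((-17, 12), (13, 10)) = 30.0666
d((-17, 12), (1, 1)) = 21.095
d((-17, 12), (19, 9)) = 36.1248
d((-7, 11), (-14, -11)) = 23.0868
d((-7, 11), (13, 10)) = 20.025
d((-7, 11), (1, 1)) = 12.8062
d((-7, 11), (19, 9)) = 26.0768
d((-14, -11), (13, 10)) = 34.2053
d((-14, -11), (1, 1)) = 19.2094
d((-14, -11), (19, 9)) = 38.5876
d((13, 10), (1, 1)) = 15.0
d((13, 10), (19, 9)) = 6.0828 <-- minimum
d((1, 1), (19, 9)) = 19.6977

Closest pair: (13, 10) and (19, 9) with distance 6.0828

The closest pair is (13, 10) and (19, 9) with Euclidean distance 6.0828. For 6 points, brute-force pairwise comparison is shown above. For large n, the divide-and-conquer algorithm (sort by x, recurse on halves, check the dividing strip) achieves O(n log n).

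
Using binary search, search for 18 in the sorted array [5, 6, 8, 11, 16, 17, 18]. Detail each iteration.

Binary search for 18 in [5, 6, 8, 11, 16, 17, 18]:

lo=0, hi=6, mid=3, arr[mid]=11 -> 11 < 18, search right half
lo=4, hi=6, mid=5, arr[mid]=17 -> 17 < 18, search right half
lo=6, hi=6, mid=6, arr[mid]=18 -> Found target at index 6!

Binary search finds 18 at index 6 after 3 comparisons. The search repeatedly halves the search space by comparing with the middle element.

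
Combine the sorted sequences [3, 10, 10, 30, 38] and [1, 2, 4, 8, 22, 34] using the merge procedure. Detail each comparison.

Merging process:

Compare 3 vs 1: take 1 from right. Merged: [1]
Compare 3 vs 2: take 2 from right. Merged: [1, 2]
Compare 3 vs 4: take 3 from left. Merged: [1, 2, 3]
Compare 10 vs 4: take 4 from right. Merged: [1, 2, 3, 4]
Compare 10 vs 8: take 8 from right. Merged: [1, 2, 3, 4, 8]
Compare 10 vs 22: take 10 from left. Merged: [1, 2, 3, 4, 8, 10]
Compare 10 vs 22: take 10 from left. Merged: [1, 2, 3, 4, 8, 10, 10]
Compare 30 vs 22: take 22 from right. Merged: [1, 2, 3, 4, 8, 10, 10, 22]
Compare 30 vs 34: take 30 from left. Merged: [1, 2, 3, 4, 8, 10, 10, 22, 30]
Compare 38 vs 34: take 34 from right. Merged: [1, 2, 3, 4, 8, 10, 10, 22, 30, 34]
Append remaining from left: [38]. Merged: [1, 2, 3, 4, 8, 10, 10, 22, 30, 34, 38]

Final merged array: [1, 2, 3, 4, 8, 10, 10, 22, 30, 34, 38]
Total comparisons: 10

The merged array is [1, 2, 3, 4, 8, 10, 10, 22, 30, 34, 38], requiring 10 comparisons. The merge step runs in O(n) time where n is the total number of elements.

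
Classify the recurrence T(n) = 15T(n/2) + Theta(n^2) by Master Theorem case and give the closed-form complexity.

Master Theorem for T(n) = 15T(n/2) + O(n^2):

a = 15, b = 2, c = 2
log_b(a) = log_2(15) = 3.9069

Case 1: c = 2 < log_2(15) = 3.9069
T(n) = O(n^(log_2 15))

For T(n) = 15T(n/2) + O(n^2): log_2(15) = 3.9069. This is Case 1 of the Master Theorem (c < log_b(a), work dominated by leaves), giving O(n^(log_2 15)).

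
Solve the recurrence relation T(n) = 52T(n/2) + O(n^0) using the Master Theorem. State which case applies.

Master Theorem for T(n) = 52T(n/2) + O(n^0):

a = 52, b = 2, c = 0
log_b(a) = log_2(52) = 5.7004

Case 1: c = 0 < log_2(52) = 5.7004
T(n) = O(n^(log_2 52))

For T(n) = 52T(n/2) + O(n^0): log_2(52) = 5.7004. This is Case 1 of the Master Theorem (c < log_b(a), work dominated by leaves), giving O(n^(log_2 52)).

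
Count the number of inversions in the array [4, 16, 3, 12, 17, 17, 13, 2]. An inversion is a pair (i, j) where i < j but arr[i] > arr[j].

Finding inversions in [4, 16, 3, 12, 17, 17, 13, 2]:

(0, 2): arr[0]=4 > arr[2]=3
(0, 7): arr[0]=4 > arr[7]=2
(1, 2): arr[1]=16 > arr[2]=3
(1, 3): arr[1]=16 > arr[3]=12
(1, 6): arr[1]=16 > arr[6]=13
(1, 7): arr[1]=16 > arr[7]=2
(2, 7): arr[2]=3 > arr[7]=2
(3, 7): arr[3]=12 > arr[7]=2
(4, 6): arr[4]=17 > arr[6]=13
(4, 7): arr[4]=17 > arr[7]=2
(5, 6): arr[5]=17 > arr[6]=13
(5, 7): arr[5]=17 > arr[7]=2
(6, 7): arr[6]=13 > arr[7]=2

Total inversions: 13

The array has 13 inversion(s): (0,2), (0,7), (1,2), (1,3), (1,6), (1,7), (2,7), (3,7), (4,6), (4,7), (5,6), (5,7), (6,7). Each pair (i,j) satisfies i < j and arr[i] > arr[j].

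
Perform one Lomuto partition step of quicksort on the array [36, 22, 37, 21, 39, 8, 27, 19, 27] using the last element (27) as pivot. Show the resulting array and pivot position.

Lomuto partition with pivot = 27:

Initial array: [36, 22, 37, 21, 39, 8, 27, 19, 27]

arr[0]=36 > 27: no swap
arr[1]=22 <= 27: swap with position 0, array becomes [22, 36, 37, 21, 39, 8, 27, 19, 27]
arr[2]=37 > 27: no swap
arr[3]=21 <= 27: swap with position 1, array becomes [22, 21, 37, 36, 39, 8, 27, 19, 27]
arr[4]=39 > 27: no swap
arr[5]=8 <= 27: swap with position 2, array becomes [22, 21, 8, 36, 39, 37, 27, 19, 27]
arr[6]=27 <= 27: swap with position 3, array becomes [22, 21, 8, 27, 39, 37, 36, 19, 27]
arr[7]=19 <= 27: swap with position 4, array becomes [22, 21, 8, 27, 19, 37, 36, 39, 27]

Place pivot at position 5: [22, 21, 8, 27, 19, 27, 36, 39, 37]
Pivot position: 5

After partitioning with pivot 27, the array becomes [22, 21, 8, 27, 19, 27, 36, 39, 37]. The pivot is placed at index 5. All elements to the left of the pivot are <= 27, and all elements to the right are > 27.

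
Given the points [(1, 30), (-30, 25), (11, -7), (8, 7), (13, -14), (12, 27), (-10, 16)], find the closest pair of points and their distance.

Computing all pairwise distances among 7 points:

d((1, 30), (-30, 25)) = 31.4006
d((1, 30), (11, -7)) = 38.3275
d((1, 30), (8, 7)) = 24.0416
d((1, 30), (13, -14)) = 45.607
d((1, 30), (12, 27)) = 11.4018
d((1, 30), (-10, 16)) = 17.8045
d((-30, 25), (11, -7)) = 52.0096
d((-30, 25), (8, 7)) = 42.0476
d((-30, 25), (13, -14)) = 58.0517
d((-30, 25), (12, 27)) = 42.0476
d((-30, 25), (-10, 16)) = 21.9317
d((11, -7), (8, 7)) = 14.3178
d((11, -7), (13, -14)) = 7.2801 <-- minimum
d((11, -7), (12, 27)) = 34.0147
d((11, -7), (-10, 16)) = 31.1448
d((8, 7), (13, -14)) = 21.587
d((8, 7), (12, 27)) = 20.3961
d((8, 7), (-10, 16)) = 20.1246
d((13, -14), (12, 27)) = 41.0122
d((13, -14), (-10, 16)) = 37.8021
d((12, 27), (-10, 16)) = 24.5967

Closest pair: (11, -7) and (13, -14) with distance 7.2801

The closest pair is (11, -7) and (13, -14) with Euclidean distance 7.2801. For 7 points, brute-force pairwise comparison is shown above. For large n, the divide-and-conquer algorithm (sort by x, recurse on halves, check the dividing strip) achieves O(n log n).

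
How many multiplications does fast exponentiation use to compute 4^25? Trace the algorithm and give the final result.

Computing 4^25 by squaring (build up from 4^1; each line after the first costs one multiplication):

4^1 = 4
4^2 = (4^1)^2 = 4^2 = 16
4^3 = 4 * 4^2 = 4 * 16 = 64
4^6 = (4^3)^2 = 64^2 = 4096
4^12 = (4^6)^2 = 4096^2 = 16777216
4^24 = (4^12)^2 = 16777216^2 = 281474976710656
4^25 = 4 * 4^24 = 4 * 281474976710656 = 1125899906842624

Result: 1125899906842624
Multiplications needed: 6 (6 lines after 4^1)

4^25 = 1125899906842624. Using exponentiation by squaring, this requires 6 multiplications. The key idea: if the exponent is even, square the half-power; if odd, multiply by the base once.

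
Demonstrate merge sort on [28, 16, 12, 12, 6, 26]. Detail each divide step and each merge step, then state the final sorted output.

Merge sort trace:

Split: [28, 16, 12, 12, 6, 26] -> [28, 16, 12] and [12, 6, 26]
  Split: [28, 16, 12] -> [28] and [16, 12]
    Split: [16, 12] -> [16] and [12]
    Merge: [16] + [12] -> [12, 16]
  Merge: [28] + [12, 16] -> [12, 16, 28]
  Split: [12, 6, 26] -> [12] and [6, 26]
    Split: [6, 26] -> [6] and [26]
    Merge: [6] + [26] -> [6, 26]
  Merge: [12] + [6, 26] -> [6, 12, 26]
Merge: [12, 16, 28] + [6, 12, 26] -> [6, 12, 12, 16, 26, 28]

Final sorted array: [6, 12, 12, 16, 26, 28]

The merge sort proceeds by recursively splitting the array and merging sorted halves.
After all merges, the sorted array is [6, 12, 12, 16, 26, 28].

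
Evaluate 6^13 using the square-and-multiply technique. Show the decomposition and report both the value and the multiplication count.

Computing 6^13 by squaring (build up from 6^1; each line after the first costs one multiplication):

6^1 = 6
6^2 = (6^1)^2 = 6^2 = 36
6^3 = 6 * 6^2 = 6 * 36 = 216
6^6 = (6^3)^2 = 216^2 = 46656
6^12 = (6^6)^2 = 46656^2 = 2176782336
6^13 = 6 * 6^12 = 6 * 2176782336 = 13060694016

Result: 13060694016
Multiplications needed: 5 (5 lines after 6^1)

6^13 = 13060694016. Using exponentiation by squaring, this requires 5 multiplications. The key idea: if the exponent is even, square the half-power; if odd, multiply by the base once.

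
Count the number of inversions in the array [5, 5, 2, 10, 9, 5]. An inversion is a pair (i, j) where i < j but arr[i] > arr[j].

Finding inversions in [5, 5, 2, 10, 9, 5]:

(0, 2): arr[0]=5 > arr[2]=2
(1, 2): arr[1]=5 > arr[2]=2
(3, 4): arr[3]=10 > arr[4]=9
(3, 5): arr[3]=10 > arr[5]=5
(4, 5): arr[4]=9 > arr[5]=5

Total inversions: 5

The array has 5 inversion(s): (0,2), (1,2), (3,4), (3,5), (4,5). Each pair (i,j) satisfies i < j and arr[i] > arr[j].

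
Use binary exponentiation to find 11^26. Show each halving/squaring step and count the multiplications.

Computing 11^26 by squaring (build up from 11^1; each line after the first costs one multiplication):

11^1 = 11
11^2 = (11^1)^2 = 11^2 = 121
11^3 = 11 * 11^2 = 11 * 121 = 1331
11^6 = (11^3)^2 = 1331^2 = 1771561
11^12 = (11^6)^2 = 1771561^2 = 3138428376721
11^13 = 11 * 11^12 = 11 * 3138428376721 = 34522712143931
11^26 = (11^13)^2 = 34522712143931^2 = 1191817653772720942460132761

Result: 1191817653772720942460132761
Multiplications needed: 6 (6 lines after 11^1)

11^26 = 1191817653772720942460132761. Using exponentiation by squaring, this requires 6 multiplications. The key idea: if the exponent is even, square the half-power; if odd, multiply by the base once.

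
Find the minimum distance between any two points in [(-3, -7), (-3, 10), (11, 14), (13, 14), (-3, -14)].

Computing all pairwise distances among 5 points:

d((-3, -7), (-3, 10)) = 17.0
d((-3, -7), (11, 14)) = 25.2389
d((-3, -7), (13, 14)) = 26.4008
d((-3, -7), (-3, -14)) = 7.0
d((-3, 10), (11, 14)) = 14.5602
d((-3, 10), (13, 14)) = 16.4924
d((-3, 10), (-3, -14)) = 24.0
d((11, 14), (13, 14)) = 2.0 <-- minimum
d((11, 14), (-3, -14)) = 31.305
d((13, 14), (-3, -14)) = 32.249

Closest pair: (11, 14) and (13, 14) with distance 2.0

The closest pair is (11, 14) and (13, 14) with Euclidean distance 2.0. For 5 points, brute-force pairwise comparison is shown above. For large n, the divide-and-conquer algorithm (sort by x, recurse on halves, check the dividing strip) achieves O(n log n).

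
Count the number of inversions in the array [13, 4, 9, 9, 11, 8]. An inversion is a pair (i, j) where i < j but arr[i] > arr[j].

Finding inversions in [13, 4, 9, 9, 11, 8]:

(0, 1): arr[0]=13 > arr[1]=4
(0, 2): arr[0]=13 > arr[2]=9
(0, 3): arr[0]=13 > arr[3]=9
(0, 4): arr[0]=13 > arr[4]=11
(0, 5): arr[0]=13 > arr[5]=8
(2, 5): arr[2]=9 > arr[5]=8
(3, 5): arr[3]=9 > arr[5]=8
(4, 5): arr[4]=11 > arr[5]=8

Total inversions: 8

The array has 8 inversion(s): (0,1), (0,2), (0,3), (0,4), (0,5), (2,5), (3,5), (4,5). Each pair (i,j) satisfies i < j and arr[i] > arr[j].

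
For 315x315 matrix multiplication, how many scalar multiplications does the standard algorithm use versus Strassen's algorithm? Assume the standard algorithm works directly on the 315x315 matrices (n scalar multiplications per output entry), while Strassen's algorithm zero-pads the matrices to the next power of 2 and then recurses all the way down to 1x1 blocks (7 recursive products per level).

Matrix multiplication for 315x315 matrices:

Strassen's algorithm requires power-of-2 dimensions. Pad 315x315 to 512x512 (next power of 2).

Standard algorithm: 315^3 = 31255875 multiplications
Strassen's algorithm: 7^(log2(512)) = 7^9 = 40353607 multiplications
Difference: 31255875 - 40353607 = -9097732 (Strassen uses MORE here due to padding overhead — for small or just-over-power-of-2 n, padding can outweigh the per-level savings)

Standard: 31255875 multiplications (315^3). Strassen: 40353607 multiplications (7^9, after padding to 512x512). Strassen reduces 8 recursive multiplications to 7 at each level.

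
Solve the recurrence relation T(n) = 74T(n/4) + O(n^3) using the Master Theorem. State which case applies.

Master Theorem for T(n) = 74T(n/4) + O(n^3):

a = 74, b = 4, c = 3
log_b(a) = log_4(74) = 3.1047

Case 1: c = 3 < log_4(74) = 3.1047
T(n) = O(n^(log_4 74))

For T(n) = 74T(n/4) + O(n^3): log_4(74) = 3.1047. This is Case 1 of the Master Theorem (c < log_b(a), work dominated by leaves), giving O(n^(log_4 74)).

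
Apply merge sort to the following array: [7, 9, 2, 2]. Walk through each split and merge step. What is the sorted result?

Merge sort trace:

Split: [7, 9, 2, 2] -> [7, 9] and [2, 2]
  Split: [7, 9] -> [7] and [9]
  Merge: [7] + [9] -> [7, 9]
  Split: [2, 2] -> [2] and [2]
  Merge: [2] + [2] -> [2, 2]
Merge: [7, 9] + [2, 2] -> [2, 2, 7, 9]

Final sorted array: [2, 2, 7, 9]

The merge sort proceeds by recursively splitting the array and merging sorted halves.
After all merges, the sorted array is [2, 2, 7, 9].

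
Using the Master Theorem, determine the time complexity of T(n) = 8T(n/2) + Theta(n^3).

Master Theorem for T(n) = 8T(n/2) + O(n^3):

a = 8, b = 2, c = 3
log_b(a) = log_2(8) = 3.0000

Case 2: c = 3 = log_2(8) = 3.0000
T(n) = O(n^3 log n) = O(n^3 log n)

For T(n) = 8T(n/2) + O(n^3): log_2(8) = 3.0000. This is Case 2 of the Master Theorem (c = log_b(a), equal work at all levels), giving O(n^3 log n).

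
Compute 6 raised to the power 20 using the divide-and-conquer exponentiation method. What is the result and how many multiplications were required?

Computing 6^20 by squaring (build up from 6^1; each line after the first costs one multiplication):

6^1 = 6
6^2 = (6^1)^2 = 6^2 = 36
6^4 = (6^2)^2 = 36^2 = 1296
6^5 = 6 * 6^4 = 6 * 1296 = 7776
6^10 = (6^5)^2 = 7776^2 = 60466176
6^20 = (6^10)^2 = 60466176^2 = 3656158440062976

Result: 3656158440062976
Multiplications needed: 5 (5 lines after 6^1)

6^20 = 3656158440062976. Using exponentiation by squaring, this requires 5 multiplications. The key idea: if the exponent is even, square the half-power; if odd, multiply by the base once.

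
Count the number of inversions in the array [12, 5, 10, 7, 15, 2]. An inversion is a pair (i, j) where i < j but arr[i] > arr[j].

Finding inversions in [12, 5, 10, 7, 15, 2]:

(0, 1): arr[0]=12 > arr[1]=5
(0, 2): arr[0]=12 > arr[2]=10
(0, 3): arr[0]=12 > arr[3]=7
(0, 5): arr[0]=12 > arr[5]=2
(1, 5): arr[1]=5 > arr[5]=2
(2, 3): arr[2]=10 > arr[3]=7
(2, 5): arr[2]=10 > arr[5]=2
(3, 5): arr[3]=7 > arr[5]=2
(4, 5): arr[4]=15 > arr[5]=2

Total inversions: 9

The array has 9 inversion(s): (0,1), (0,2), (0,3), (0,5), (1,5), (2,3), (2,5), (3,5), (4,5). Each pair (i,j) satisfies i < j and arr[i] > arr[j].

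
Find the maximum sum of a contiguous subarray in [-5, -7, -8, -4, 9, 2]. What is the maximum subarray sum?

Using Kadane's algorithm on [-5, -7, -8, -4, 9, 2]:

Scanning through the array:
Position 1 (value -7): max_ending_here = -7, max_so_far = -5
Position 2 (value -8): max_ending_here = -8, max_so_far = -5
Position 3 (value -4): max_ending_here = -4, max_so_far = -4
Position 4 (value 9): max_ending_here = 9, max_so_far = 9
Position 5 (value 2): max_ending_here = 11, max_so_far = 11

Maximum subarray: [9, 2]
Maximum sum: 11

The maximum subarray is [9, 2] with sum 11. This subarray runs from index 4 to index 5.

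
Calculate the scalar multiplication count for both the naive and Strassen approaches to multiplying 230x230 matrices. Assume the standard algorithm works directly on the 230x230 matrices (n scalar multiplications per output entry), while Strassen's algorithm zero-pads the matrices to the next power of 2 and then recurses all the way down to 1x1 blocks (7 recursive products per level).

Matrix multiplication for 230x230 matrices:

Strassen's algorithm requires power-of-2 dimensions. Pad 230x230 to 256x256 (next power of 2).

Standard algorithm: 230^3 = 12167000 multiplications
Strassen's algorithm: 7^(log2(256)) = 7^8 = 5764801 multiplications
Savings: 12167000 - 5764801 = 6402199 multiplications

Standard: 12167000 multiplications (230^3). Strassen: 5764801 multiplications (7^8, after padding to 256x256). Strassen reduces 8 recursive multiplications to 7 at each level.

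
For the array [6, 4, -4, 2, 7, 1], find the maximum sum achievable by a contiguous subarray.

Using Kadane's algorithm on [6, 4, -4, 2, 7, 1]:

Scanning through the array:
Position 1 (value 4): max_ending_here = 10, max_so_far = 10
Position 2 (value -4): max_ending_here = 6, max_so_far = 10
Position 3 (value 2): max_ending_here = 8, max_so_far = 10
Position 4 (value 7): max_ending_here = 15, max_so_far = 15
Position 5 (value 1): max_ending_here = 16, max_so_far = 16

Maximum subarray: [6, 4, -4, 2, 7, 1]
Maximum sum: 16

The maximum subarray is [6, 4, -4, 2, 7, 1] with sum 16. This subarray runs from index 0 to index 5.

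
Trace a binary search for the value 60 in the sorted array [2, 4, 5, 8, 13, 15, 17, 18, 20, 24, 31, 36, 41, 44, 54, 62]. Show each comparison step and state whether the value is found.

Binary search for 60 in [2, 4, 5, 8, 13, 15, 17, 18, 20, 24, 31, 36, 41, 44, 54, 62]:

lo=0, hi=15, mid=7, arr[mid]=18 -> 18 < 60, search right half
lo=8, hi=15, mid=11, arr[mid]=36 -> 36 < 60, search right half
lo=12, hi=15, mid=13, arr[mid]=44 -> 44 < 60, search right half
lo=14, hi=15, mid=14, arr[mid]=54 -> 54 < 60, search right half
lo=15, hi=15, mid=15, arr[mid]=62 -> 62 > 60, search left half
lo=15 > hi=14, target 60 not found

Binary search determines that 60 is not in the array after 5 comparisons. The search space was exhausted without finding the target.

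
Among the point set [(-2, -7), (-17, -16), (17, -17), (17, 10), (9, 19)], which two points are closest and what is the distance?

Computing all pairwise distances among 5 points:

d((-2, -7), (-17, -16)) = 17.4929
d((-2, -7), (17, -17)) = 21.4709
d((-2, -7), (17, 10)) = 25.4951
d((-2, -7), (9, 19)) = 28.2312
d((-17, -16), (17, -17)) = 34.0147
d((-17, -16), (17, 10)) = 42.8019
d((-17, -16), (9, 19)) = 43.6005
d((17, -17), (17, 10)) = 27.0
d((17, -17), (9, 19)) = 36.8782
d((17, 10), (9, 19)) = 12.0416 <-- minimum

Closest pair: (17, 10) and (9, 19) with distance 12.0416

The closest pair is (17, 10) and (9, 19) with Euclidean distance 12.0416. For 5 points, brute-force pairwise comparison is shown above. For large n, the divide-and-conquer algorithm (sort by x, recurse on halves, check the dividing strip) achieves O(n log n).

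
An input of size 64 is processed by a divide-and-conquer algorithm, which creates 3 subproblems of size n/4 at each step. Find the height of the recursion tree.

For divide and conquer with division factor 4:

Problem sizes at each level:
Level 0: 64
Level 1: 16
Level 2: 4
Level 3: 1

The root is level 0 and the size-1 base case is level 3 (the tree spans levels 0 through 3, i.e. 4 levels counting the root), so the depth is the number of divisions: log_4(64) = 3

The recursion tree depth is log_4(64) = 3. At each level, the problem size is divided by 4, so it takes 3 divisions to reduce to a base case of size 1. The algorithm makes 3 recursive calls at each level.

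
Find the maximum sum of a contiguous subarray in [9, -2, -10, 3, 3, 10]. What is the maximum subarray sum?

Using Kadane's algorithm on [9, -2, -10, 3, 3, 10]:

Scanning through the array:
Position 1 (value -2): max_ending_here = 7, max_so_far = 9
Position 2 (value -10): max_ending_here = -3, max_so_far = 9
Position 3 (value 3): max_ending_here = 3, max_so_far = 9
Position 4 (value 3): max_ending_here = 6, max_so_far = 9
Position 5 (value 10): max_ending_here = 16, max_so_far = 16

Maximum subarray: [3, 3, 10]
Maximum sum: 16

The maximum subarray is [3, 3, 10] with sum 16. This subarray runs from index 3 to index 5.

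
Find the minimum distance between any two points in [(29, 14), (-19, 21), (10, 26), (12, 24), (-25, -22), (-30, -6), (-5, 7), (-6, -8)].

Computing all pairwise distances among 8 points:

d((29, 14), (-19, 21)) = 48.5077
d((29, 14), (10, 26)) = 22.4722
d((29, 14), (12, 24)) = 19.7231
d((29, 14), (-25, -22)) = 64.8999
d((29, 14), (-30, -6)) = 62.2977
d((29, 14), (-5, 7)) = 34.7131
d((29, 14), (-6, -8)) = 41.3401
d((-19, 21), (10, 26)) = 29.4279
d((-19, 21), (12, 24)) = 31.1448
d((-19, 21), (-25, -22)) = 43.4166
d((-19, 21), (-30, -6)) = 29.1548
d((-19, 21), (-5, 7)) = 19.799
d((-19, 21), (-6, -8)) = 31.7805
d((10, 26), (12, 24)) = 2.8284 <-- minimum
d((10, 26), (-25, -22)) = 59.4054
d((10, 26), (-30, -6)) = 51.225
d((10, 26), (-5, 7)) = 24.2074
d((10, 26), (-6, -8)) = 37.5766
d((12, 24), (-25, -22)) = 59.0339
d((12, 24), (-30, -6)) = 51.614
d((12, 24), (-5, 7)) = 24.0416
d((12, 24), (-6, -8)) = 36.7151
d((-25, -22), (-30, -6)) = 16.7631
d((-25, -22), (-5, 7)) = 35.2278
d((-25, -22), (-6, -8)) = 23.6008
d((-30, -6), (-5, 7)) = 28.178
d((-30, -6), (-6, -8)) = 24.0832
d((-5, 7), (-6, -8)) = 15.0333

Closest pair: (10, 26) and (12, 24) with distance 2.8284

The closest pair is (10, 26) and (12, 24) with Euclidean distance 2.8284. For 8 points, brute-force pairwise comparison is shown above. For large n, the divide-and-conquer algorithm (sort by x, recurse on halves, check the dividing strip) achieves O(n log n).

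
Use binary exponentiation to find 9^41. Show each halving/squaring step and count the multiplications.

Computing 9^41 by squaring (build up from 9^1; each line after the first costs one multiplication):

9^1 = 9
9^2 = (9^1)^2 = 9^2 = 81
9^4 = (9^2)^2 = 81^2 = 6561
9^5 = 9 * 9^4 = 9 * 6561 = 59049
9^10 = (9^5)^2 = 59049^2 = 3486784401
9^20 = (9^10)^2 = 3486784401^2 = 12157665459056928801
9^40 = (9^20)^2 = 12157665459056928801^2 = 147808829414345923316083210206383297601
9^41 = 9 * 9^40 = 9 * 147808829414345923316083210206383297601 = 1330279464729113309844748891857449678409

Result: 1330279464729113309844748891857449678409
Multiplications needed: 7 (7 lines after 9^1)

9^41 = 1330279464729113309844748891857449678409. Using exponentiation by squaring, this requires 7 multiplications. The key idea: if the exponent is even, square the half-power; if odd, multiply by the base once.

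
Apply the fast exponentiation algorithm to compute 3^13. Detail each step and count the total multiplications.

Computing 3^13 by squaring (build up from 3^1; each line after the first costs one multiplication):

3^1 = 3
3^2 = (3^1)^2 = 3^2 = 9
3^3 = 3 * 3^2 = 3 * 9 = 27
3^6 = (3^3)^2 = 27^2 = 729
3^12 = (3^6)^2 = 729^2 = 531441
3^13 = 3 * 3^12 = 3 * 531441 = 1594323

Result: 1594323
Multiplications needed: 5 (5 lines after 3^1)

3^13 = 1594323. Using exponentiation by squaring, this requires 5 multiplications. The key idea: if the exponent is even, square the half-power; if odd, multiply by the base once.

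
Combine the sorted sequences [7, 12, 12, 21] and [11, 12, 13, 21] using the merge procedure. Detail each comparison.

Merging process:

Compare 7 vs 11: take 7 from left. Merged: [7]
Compare 12 vs 11: take 11 from right. Merged: [7, 11]
Compare 12 vs 12: take 12 from left. Merged: [7, 11, 12]
Compare 12 vs 12: take 12 from left. Merged: [7, 11, 12, 12]
Compare 21 vs 12: take 12 from right. Merged: [7, 11, 12, 12, 12]
Compare 21 vs 13: take 13 from right. Merged: [7, 11, 12, 12, 12, 13]
Compare 21 vs 21: take 21 from left. Merged: [7, 11, 12, 12, 12, 13, 21]
Append remaining from right: [21]. Merged: [7, 11, 12, 12, 12, 13, 21, 21]

Final merged array: [7, 11, 12, 12, 12, 13, 21, 21]
Total comparisons: 7

The merged array is [7, 11, 12, 12, 12, 13, 21, 21], requiring 7 comparisons. The merge step runs in O(n) time where n is the total number of elements.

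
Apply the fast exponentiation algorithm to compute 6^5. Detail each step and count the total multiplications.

Computing 6^5 by squaring (build up from 6^1; each line after the first costs one multiplication):

6^1 = 6
6^2 = (6^1)^2 = 6^2 = 36
6^4 = (6^2)^2 = 36^2 = 1296
6^5 = 6 * 6^4 = 6 * 1296 = 7776

Result: 7776
Multiplications needed: 3 (3 lines after 6^1)

6^5 = 7776. Using exponentiation by squaring, this requires 3 multiplications. The key idea: if the exponent is even, square the half-power; if odd, multiply by the base once.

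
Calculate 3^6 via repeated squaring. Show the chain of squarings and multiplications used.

Computing 3^6 by squaring (build up from 3^1; each line after the first costs one multiplication):

3^1 = 3
3^2 = (3^1)^2 = 3^2 = 9
3^3 = 3 * 3^2 = 3 * 9 = 27
3^6 = (3^3)^2 = 27^2 = 729

Result: 729
Multiplications needed: 3 (3 lines after 3^1)

3^6 = 729. Using exponentiation by squaring, this requires 3 multiplications. The key idea: if the exponent is even, square the half-power; if odd, multiply by the base once.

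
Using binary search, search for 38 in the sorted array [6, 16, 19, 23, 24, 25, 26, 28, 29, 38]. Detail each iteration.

Binary search for 38 in [6, 16, 19, 23, 24, 25, 26, 28, 29, 38]:

lo=0, hi=9, mid=4, arr[mid]=24 -> 24 < 38, search right half
lo=5, hi=9, mid=7, arr[mid]=28 -> 28 < 38, search right half
lo=8, hi=9, mid=8, arr[mid]=29 -> 29 < 38, search right half
lo=9, hi=9, mid=9, arr[mid]=38 -> Found target at index 9!

Binary search finds 38 at index 9 after 4 comparisons. The search repeatedly halves the search space by comparing with the middle element.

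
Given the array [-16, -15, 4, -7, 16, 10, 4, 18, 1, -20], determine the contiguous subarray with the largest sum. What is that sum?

Using Kadane's algorithm on [-16, -15, 4, -7, 16, 10, 4, 18, 1, -20]:

Scanning through the array:
Position 1 (value -15): max_ending_here = -15, max_so_far = -15
Position 2 (value 4): max_ending_here = 4, max_so_far = 4
Position 3 (value -7): max_ending_here = -3, max_so_far = 4
Position 4 (value 16): max_ending_here = 16, max_so_far = 16
Position 5 (value 10): max_ending_here = 26, max_so_far = 26
Position 6 (value 4): max_ending_here = 30, max_so_far = 30
Position 7 (value 18): max_ending_here = 48, max_so_far = 48
Position 8 (value 1): max_ending_here = 49, max_so_far = 49
Position 9 (value -20): max_ending_here = 29, max_so_far = 49

Maximum subarray: [16, 10, 4, 18, 1]
Maximum sum: 49

The maximum subarray is [16, 10, 4, 18, 1] with sum 49. This subarray runs from index 4 to index 8.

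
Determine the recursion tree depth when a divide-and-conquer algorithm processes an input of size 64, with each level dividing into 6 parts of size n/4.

For divide and conquer with division factor 4:

Problem sizes at each level:
Level 0: 64
Level 1: 16
Level 2: 4
Level 3: 1

The root is level 0 and the size-1 base case is level 3 (the tree spans levels 0 through 3, i.e. 4 levels counting the root), so the depth is the number of divisions: log_4(64) = 3

The recursion tree depth is log_4(64) = 3. At each level, the problem size is divided by 4, so it takes 3 divisions to reduce to a base case of size 1. The algorithm makes 6 recursive calls at each level.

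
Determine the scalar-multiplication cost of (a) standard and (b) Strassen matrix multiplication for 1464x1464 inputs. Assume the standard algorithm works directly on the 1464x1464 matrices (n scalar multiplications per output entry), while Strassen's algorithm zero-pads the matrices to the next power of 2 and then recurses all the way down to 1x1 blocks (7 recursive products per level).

Matrix multiplication for 1464x1464 matrices:

Strassen's algorithm requires power-of-2 dimensions. Pad 1464x1464 to 2048x2048 (next power of 2).

Standard algorithm: 1464^3 = 3137785344 multiplications
Strassen's algorithm: 7^(log2(2048)) = 7^11 = 1977326743 multiplications
Savings: 3137785344 - 1977326743 = 1160458601 multiplications

Standard: 3137785344 multiplications (1464^3). Strassen: 1977326743 multiplications (7^11, after padding to 2048x2048). Strassen reduces 8 recursive multiplications to 7 at each level.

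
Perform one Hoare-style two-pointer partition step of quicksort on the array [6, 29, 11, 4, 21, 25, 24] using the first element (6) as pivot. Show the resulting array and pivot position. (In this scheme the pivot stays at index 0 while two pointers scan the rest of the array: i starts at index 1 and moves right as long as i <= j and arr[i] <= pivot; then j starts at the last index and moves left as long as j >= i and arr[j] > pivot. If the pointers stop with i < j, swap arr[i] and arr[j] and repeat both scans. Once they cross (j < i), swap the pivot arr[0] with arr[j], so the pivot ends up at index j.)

Hoare-style two-pointer partition with pivot = 6:

Initial array: [6, 29, 11, 4, 21, 25, 24]

Pointers start at i = 1, j = 6.
i stops at index 1 (arr[1]=29 > 6), j stops at index 3 (arr[3]=4 <= 6): swap arr[1] and arr[3], array becomes [6, 4, 11, 29, 21, 25, 24]
i ends at 2, j ends at 1: the pointers have crossed (j < i), so scanning stops.

Swap pivot arr[0] with arr[1] to place pivot at position 1: [4, 6, 11, 29, 21, 25, 24]
Pivot position: 1

After partitioning with pivot 6, the array becomes [4, 6, 11, 29, 21, 25, 24]. The pivot is placed at index 1. All elements to the left of the pivot are <= 6, and all elements to the right are > 6.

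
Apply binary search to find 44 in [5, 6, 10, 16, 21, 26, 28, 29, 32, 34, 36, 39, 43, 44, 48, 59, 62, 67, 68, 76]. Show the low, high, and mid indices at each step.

Binary search for 44 in [5, 6, 10, 16, 21, 26, 28, 29, 32, 34, 36, 39, 43, 44, 48, 59, 62, 67, 68, 76]:

lo=0, hi=19, mid=9, arr[mid]=34 -> 34 < 44, search right half
lo=10, hi=19, mid=14, arr[mid]=48 -> 48 > 44, search left half
lo=10, hi=13, mid=11, arr[mid]=39 -> 39 < 44, search right half
lo=12, hi=13, mid=12, arr[mid]=43 -> 43 < 44, search right half
lo=13, hi=13, mid=13, arr[mid]=44 -> Found target at index 13!

Binary search finds 44 at index 13 after 5 comparisons. The search repeatedly halves the search space by comparing with the middle element.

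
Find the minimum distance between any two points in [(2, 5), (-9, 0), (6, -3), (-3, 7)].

Computing all pairwise distances among 4 points:

d((2, 5), (-9, 0)) = 12.083
d((2, 5), (6, -3)) = 8.9443
d((2, 5), (-3, 7)) = 5.3852 <-- minimum
d((-9, 0), (6, -3)) = 15.2971
d((-9, 0), (-3, 7)) = 9.2195
d((6, -3), (-3, 7)) = 13.4536

Closest pair: (2, 5) and (-3, 7) with distance 5.3852

The closest pair is (2, 5) and (-3, 7) with Euclidean distance 5.3852. For 4 points, brute-force pairwise comparison is shown above. For large n, the divide-and-conquer algorithm (sort by x, recurse on halves, check the dividing strip) achieves O(n log n).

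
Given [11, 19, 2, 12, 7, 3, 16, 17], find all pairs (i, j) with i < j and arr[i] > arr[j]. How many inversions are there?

Finding inversions in [11, 19, 2, 12, 7, 3, 16, 17]:

(0, 2): arr[0]=11 > arr[2]=2
(0, 4): arr[0]=11 > arr[4]=7
(0, 5): arr[0]=11 > arr[5]=3
(1, 2): arr[1]=19 > arr[2]=2
(1, 3): arr[1]=19 > arr[3]=12
(1, 4): arr[1]=19 > arr[4]=7
(1, 5): arr[1]=19 > arr[5]=3
(1, 6): arr[1]=19 > arr[6]=16
(1, 7): arr[1]=19 > arr[7]=17
(3, 4): arr[3]=12 > arr[4]=7
(3, 5): arr[3]=12 > arr[5]=3
(4, 5): arr[4]=7 > arr[5]=3

Total inversions: 12

The array has 12 inversion(s): (0,2), (0,4), (0,5), (1,2), (1,3), (1,4), (1,5), (1,6), (1,7), (3,4), (3,5), (4,5). Each pair (i,j) satisfies i < j and arr[i] > arr[j].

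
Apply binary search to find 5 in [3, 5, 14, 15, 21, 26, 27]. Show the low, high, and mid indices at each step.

Binary search for 5 in [3, 5, 14, 15, 21, 26, 27]:

lo=0, hi=6, mid=3, arr[mid]=15 -> 15 > 5, search left half
lo=0, hi=2, mid=1, arr[mid]=5 -> Found target at index 1!

Binary search finds 5 at index 1 after 2 comparisons. The search repeatedly halves the search space by comparing with the middle element.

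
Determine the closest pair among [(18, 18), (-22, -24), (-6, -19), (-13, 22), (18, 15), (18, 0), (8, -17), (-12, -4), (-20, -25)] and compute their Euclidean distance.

Computing all pairwise distances among 9 points:

d((18, 18), (-22, -24)) = 58.0
d((18, 18), (-6, -19)) = 44.1022
d((18, 18), (-13, 22)) = 31.257
d((18, 18), (18, 15)) = 3.0
d((18, 18), (18, 0)) = 18.0
d((18, 18), (8, -17)) = 36.4005
d((18, 18), (-12, -4)) = 37.2022
d((18, 18), (-20, -25)) = 57.3847
d((-22, -24), (-6, -19)) = 16.7631
d((-22, -24), (-13, 22)) = 46.8722
d((-22, -24), (18, 15)) = 55.8659
d((-22, -24), (18, 0)) = 46.6476
d((-22, -24), (8, -17)) = 30.8058
d((-22, -24), (-12, -4)) = 22.3607
d((-22, -24), (-20, -25)) = 2.2361 <-- minimum
d((-6, -19), (-13, 22)) = 41.5933
d((-6, -19), (18, 15)) = 41.6173
d((-6, -19), (18, 0)) = 30.6105
d((-6, -19), (8, -17)) = 14.1421
d((-6, -19), (-12, -4)) = 16.1555
d((-6, -19), (-20, -25)) = 15.2315
d((-13, 22), (18, 15)) = 31.7805
d((-13, 22), (18, 0)) = 38.0132
d((-13, 22), (8, -17)) = 44.2945
d((-13, 22), (-12, -4)) = 26.0192
d((-13, 22), (-20, -25)) = 47.5184
d((18, 15), (18, 0)) = 15.0
d((18, 15), (8, -17)) = 33.5261
d((18, 15), (-12, -4)) = 35.5106
d((18, 15), (-20, -25)) = 55.1725
d((18, 0), (8, -17)) = 19.7231
d((18, 0), (-12, -4)) = 30.2655
d((18, 0), (-20, -25)) = 45.4863
d((8, -17), (-12, -4)) = 23.8537
d((8, -17), (-20, -25)) = 29.1204
d((-12, -4), (-20, -25)) = 22.4722

Closest pair: (-22, -24) and (-20, -25) with distance 2.2361

The closest pair is (-22, -24) and (-20, -25) with Euclidean distance 2.2361. For 9 points, brute-force pairwise comparison is shown above. For large n, the divide-and-conquer algorithm (sort by x, recurse on halves, check the dividing strip) achieves O(n log n).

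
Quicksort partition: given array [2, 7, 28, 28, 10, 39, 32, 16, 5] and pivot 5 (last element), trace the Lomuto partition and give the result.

Lomuto partition with pivot = 5:

Initial array: [2, 7, 28, 28, 10, 39, 32, 16, 5]

arr[0]=2 <= 5: swap with position 0, array becomes [2, 7, 28, 28, 10, 39, 32, 16, 5]
arr[1]=7 > 5: no swap
arr[2]=28 > 5: no swap
arr[3]=28 > 5: no swap
arr[4]=10 > 5: no swap
arr[5]=39 > 5: no swap
arr[6]=32 > 5: no swap
arr[7]=16 > 5: no swap

Place pivot at position 1: [2, 5, 28, 28, 10, 39, 32, 16, 7]
Pivot position: 1

After partitioning with pivot 5, the array becomes [2, 5, 28, 28, 10, 39, 32, 16, 7]. The pivot is placed at index 1. All elements to the left of the pivot are <= 5, and all elements to the right are > 5.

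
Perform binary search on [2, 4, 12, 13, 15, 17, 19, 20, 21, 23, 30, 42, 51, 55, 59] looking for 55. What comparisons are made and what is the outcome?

Binary search for 55 in [2, 4, 12, 13, 15, 17, 19, 20, 21, 23, 30, 42, 51, 55, 59]:

lo=0, hi=14, mid=7, arr[mid]=20 -> 20 < 55, search right half
lo=8, hi=14, mid=11, arr[mid]=42 -> 42 < 55, search right half
lo=12, hi=14, mid=13, arr[mid]=55 -> Found target at index 13!

Binary search finds 55 at index 13 after 3 comparisons. The search repeatedly halves the search space by comparing with the middle element.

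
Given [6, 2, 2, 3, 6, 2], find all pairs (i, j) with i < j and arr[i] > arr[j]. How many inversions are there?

Finding inversions in [6, 2, 2, 3, 6, 2]:

(0, 1): arr[0]=6 > arr[1]=2
(0, 2): arr[0]=6 > arr[2]=2
(0, 3): arr[0]=6 > arr[3]=3
(0, 5): arr[0]=6 > arr[5]=2
(3, 5): arr[3]=3 > arr[5]=2
(4, 5): arr[4]=6 > arr[5]=2

Total inversions: 6

The array has 6 inversion(s): (0,1), (0,2), (0,3), (0,5), (3,5), (4,5). Each pair (i,j) satisfies i < j and arr[i] > arr[j].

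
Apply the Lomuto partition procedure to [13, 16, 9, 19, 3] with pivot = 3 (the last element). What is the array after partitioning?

Lomuto partition with pivot = 3:

Initial array: [13, 16, 9, 19, 3]

arr[0]=13 > 3: no swap
arr[1]=16 > 3: no swap
arr[2]=9 > 3: no swap
arr[3]=19 > 3: no swap

Place pivot at position 0: [3, 16, 9, 19, 13]
Pivot position: 0

After partitioning with pivot 3, the array becomes [3, 16, 9, 19, 13]. The pivot is placed at index 0. All elements to the left of the pivot are <= 3, and all elements to the right are > 3.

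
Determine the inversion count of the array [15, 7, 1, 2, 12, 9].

Finding inversions in [15, 7, 1, 2, 12, 9]:

(0, 1): arr[0]=15 > arr[1]=7
(0, 2): arr[0]=15 > arr[2]=1
(0, 3): arr[0]=15 > arr[3]=2
(0, 4): arr[0]=15 > arr[4]=12
(0, 5): arr[0]=15 > arr[5]=9
(1, 2): arr[1]=7 > arr[2]=1
(1, 3): arr[1]=7 > arr[3]=2
(4, 5): arr[4]=12 > arr[5]=9

Total inversions: 8

The array has 8 inversion(s): (0,1), (0,2), (0,3), (0,4), (0,5), (1,2), (1,3), (4,5). Each pair (i,j) satisfies i < j and arr[i] > arr[j].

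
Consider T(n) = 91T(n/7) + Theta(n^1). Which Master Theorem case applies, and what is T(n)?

Master Theorem for T(n) = 91T(n/7) + O(n^1):

a = 91, b = 7, c = 1
log_b(a) = log_7(91) = 2.3181

Case 1: c = 1 < log_7(91) = 2.3181
T(n) = O(n^(log_7 91))

For T(n) = 91T(n/7) + O(n^1): log_7(91) = 2.3181. This is Case 1 of the Master Theorem (c < log_b(a), work dominated by leaves), giving O(n^(log_7 91)).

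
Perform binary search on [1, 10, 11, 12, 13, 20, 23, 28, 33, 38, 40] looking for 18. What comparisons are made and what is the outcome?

Binary search for 18 in [1, 10, 11, 12, 13, 20, 23, 28, 33, 38, 40]:

lo=0, hi=10, mid=5, arr[mid]=20 -> 20 > 18, search left half
lo=0, hi=4, mid=2, arr[mid]=11 -> 11 < 18, search right half
lo=3, hi=4, mid=3, arr[mid]=12 -> 12 < 18, search right half
lo=4, hi=4, mid=4, arr[mid]=13 -> 13 < 18, search right half
lo=5 > hi=4, target 18 not found

Binary search determines that 18 is not in the array after 4 comparisons. The search space was exhausted without finding the target.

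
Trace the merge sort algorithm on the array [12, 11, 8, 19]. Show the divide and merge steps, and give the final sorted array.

Merge sort trace:

Split: [12, 11, 8, 19] -> [12, 11] and [8, 19]
  Split: [12, 11] -> [12] and [11]
  Merge: [12] + [11] -> [11, 12]
  Split: [8, 19] -> [8] and [19]
  Merge: [8] + [19] -> [8, 19]
Merge: [11, 12] + [8, 19] -> [8, 11, 12, 19]

Final sorted array: [8, 11, 12, 19]

The merge sort proceeds by recursively splitting the array and merging sorted halves.
After all merges, the sorted array is [8, 11, 12, 19].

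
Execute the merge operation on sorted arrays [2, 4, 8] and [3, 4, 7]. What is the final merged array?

Merging process:

Compare 2 vs 3: take 2 from left. Merged: [2]
Compare 4 vs 3: take 3 from right. Merged: [2, 3]
Compare 4 vs 4: take 4 from left. Merged: [2, 3, 4]
Compare 8 vs 4: take 4 from right. Merged: [2, 3, 4, 4]
Compare 8 vs 7: take 7 from right. Merged: [2, 3, 4, 4, 7]
Append remaining from left: [8]. Merged: [2, 3, 4, 4, 7, 8]

Final merged array: [2, 3, 4, 4, 7, 8]
Total comparisons: 5

The merged array is [2, 3, 4, 4, 7, 8], requiring 5 comparisons. The merge step runs in O(n) time where n is the total number of elements.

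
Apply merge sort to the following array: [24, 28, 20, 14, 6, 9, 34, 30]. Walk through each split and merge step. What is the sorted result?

Merge sort trace:

Split: [24, 28, 20, 14, 6, 9, 34, 30] -> [24, 28, 20, 14] and [6, 9, 34, 30]
  Split: [24, 28, 20, 14] -> [24, 28] and [20, 14]
    Split: [24, 28] -> [24] and [28]
    Merge: [24] + [28] -> [24, 28]
    Split: [20, 14] -> [20] and [14]
    Merge: [20] + [14] -> [14, 20]
  Merge: [24, 28] + [14, 20] -> [14, 20, 24, 28]
  Split: [6, 9, 34, 30] -> [6, 9] and [34, 30]
    Split: [6, 9] -> [6] and [9]
    Merge: [6] + [9] -> [6, 9]
    Split: [34, 30] -> [34] and [30]
    Merge: [34] + [30] -> [30, 34]
  Merge: [6, 9] + [30, 34] -> [6, 9, 30, 34]
Merge: [14, 20, 24, 28] + [6, 9, 30, 34] -> [6, 9, 14, 20, 24, 28, 30, 34]

Final sorted array: [6, 9, 14, 20, 24, 28, 30, 34]

The merge sort proceeds by recursively splitting the array and merging sorted halves.
After all merges, the sorted array is [6, 9, 14, 20, 24, 28, 30, 34].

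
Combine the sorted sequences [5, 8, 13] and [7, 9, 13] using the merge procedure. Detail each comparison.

Merging process:

Compare 5 vs 7: take 5 from left. Merged: [5]
Compare 8 vs 7: take 7 from right. Merged: [5, 7]
Compare 8 vs 9: take 8 from left. Merged: [5, 7, 8]
Compare 13 vs 9: take 9 from right. Merged: [5, 7, 8, 9]
Compare 13 vs 13: take 13 from left. Merged: [5, 7, 8, 9, 13]
Append remaining from right: [13]. Merged: [5, 7, 8, 9, 13, 13]

Final merged array: [5, 7, 8, 9, 13, 13]
Total comparisons: 5

The merged array is [5, 7, 8, 9, 13, 13], requiring 5 comparisons. The merge step runs in O(n) time where n is the total number of elements.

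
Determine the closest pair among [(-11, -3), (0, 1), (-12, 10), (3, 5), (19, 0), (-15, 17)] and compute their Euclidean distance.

Computing all pairwise distances among 6 points:

d((-11, -3), (0, 1)) = 11.7047
d((-11, -3), (-12, 10)) = 13.0384
d((-11, -3), (3, 5)) = 16.1245
d((-11, -3), (19, 0)) = 30.1496
d((-11, -3), (-15, 17)) = 20.3961
d((0, 1), (-12, 10)) = 15.0
d((0, 1), (3, 5)) = 5.0 <-- minimum
d((0, 1), (19, 0)) = 19.0263
d((0, 1), (-15, 17)) = 21.9317
d((-12, 10), (3, 5)) = 15.8114
d((-12, 10), (19, 0)) = 32.573
d((-12, 10), (-15, 17)) = 7.6158
d((3, 5), (19, 0)) = 16.7631
d((3, 5), (-15, 17)) = 21.6333
d((19, 0), (-15, 17)) = 38.0132

Closest pair: (0, 1) and (3, 5) with distance 5.0

The closest pair is (0, 1) and (3, 5) with Euclidean distance 5.0. For 6 points, brute-force pairwise comparison is shown above. For large n, the divide-and-conquer algorithm (sort by x, recurse on halves, check the dividing strip) achieves O(n log n).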